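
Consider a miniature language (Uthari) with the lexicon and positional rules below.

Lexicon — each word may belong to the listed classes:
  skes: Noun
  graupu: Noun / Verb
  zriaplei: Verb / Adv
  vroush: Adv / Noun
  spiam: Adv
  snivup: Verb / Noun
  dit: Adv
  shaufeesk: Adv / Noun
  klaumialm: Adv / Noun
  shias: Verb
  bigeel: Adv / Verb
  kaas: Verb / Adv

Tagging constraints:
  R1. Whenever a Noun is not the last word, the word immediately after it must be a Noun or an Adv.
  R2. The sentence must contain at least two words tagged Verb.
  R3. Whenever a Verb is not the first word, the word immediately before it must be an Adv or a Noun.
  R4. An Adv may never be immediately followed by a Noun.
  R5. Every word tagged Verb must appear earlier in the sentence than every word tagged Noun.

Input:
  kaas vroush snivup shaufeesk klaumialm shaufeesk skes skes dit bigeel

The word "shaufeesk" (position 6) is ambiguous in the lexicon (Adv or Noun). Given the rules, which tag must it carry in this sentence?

Noun

Candidates per position — 1:kaas {Verb,Adv}; 2:vroush {Adv,Noun}; 3:snivup {Verb,Noun}; 4:shaufeesk {Adv,Noun}; 5:klaumialm {Adv,Noun}; 6:shaufeesk {Adv,Noun}; 7:skes {Noun}; 8:skes {Noun}; 9:dit {Adv}; 10:bigeel {Adv,Verb}.
If word 4 were Adv, no tagging could satisfy rule 4; so word 4 is Noun.
If word 5 were Adv, no tagging could satisfy rule 4; so word 5 is Noun.
If word 6 were Adv, no tagging could satisfy rule 4; so word 6 is Noun.
If word 10 were Verb, no tagging could satisfy rule 5; so word 10 is Adv.
If word 1 were Adv, no tagging could satisfy rule 2; so word 1 is Verb.
If word 3 were Noun, no tagging could satisfy rule 2; so word 3 is Verb.
If word 2 were Noun, no tagging could satisfy rule 1; so word 2 is Adv.
So the tagging must be: Verb Adv Verb Noun Noun Noun Noun Noun Adv Adv.
Checking: rule 1 holds; rule 2 holds; rule 3 holds; rule 4 holds; rule 5 holds.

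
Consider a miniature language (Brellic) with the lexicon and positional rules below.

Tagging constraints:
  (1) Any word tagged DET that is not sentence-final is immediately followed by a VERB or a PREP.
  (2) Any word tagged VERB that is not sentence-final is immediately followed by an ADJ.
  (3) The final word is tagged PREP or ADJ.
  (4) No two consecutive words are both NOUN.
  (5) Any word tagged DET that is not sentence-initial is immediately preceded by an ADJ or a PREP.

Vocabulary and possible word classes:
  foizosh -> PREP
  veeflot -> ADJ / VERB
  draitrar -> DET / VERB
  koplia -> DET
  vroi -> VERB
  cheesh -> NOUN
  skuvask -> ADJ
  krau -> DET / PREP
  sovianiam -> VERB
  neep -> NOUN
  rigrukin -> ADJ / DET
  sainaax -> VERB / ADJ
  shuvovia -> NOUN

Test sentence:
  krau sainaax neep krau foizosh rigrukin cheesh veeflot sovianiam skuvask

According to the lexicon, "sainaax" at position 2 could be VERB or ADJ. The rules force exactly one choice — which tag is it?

ADJ

Candidates per position — 1:krau {DET,PREP}; 2:sainaax {VERB,ADJ}; 3:neep {NOUN}; 4:krau {DET,PREP}; 5:foizosh {PREP}; 6:rigrukin {ADJ,DET}; 7:cheesh {NOUN}; 8:veeflot {ADJ,VERB}; 9:sovianiam {VERB}; 10:skuvask {ADJ}.
Position 2: VERB is ruled out by rule 2; that leaves ADJ.
Position 4: DET is ruled out by rule 5; that leaves PREP.
Position 6: DET is ruled out by rule 1; that leaves ADJ.
Position 8: VERB is ruled out by rule 2; that leaves ADJ.
Position 1: DET is ruled out by rule 1; that leaves PREP.
So the tagging must be: PREP ADJ NOUN PREP PREP ADJ NOUN ADJ VERB ADJ.
Rule-by-rule: rule 1 holds; rule 2 holds; rule 3 holds; rule 4 holds; rule 5 holds.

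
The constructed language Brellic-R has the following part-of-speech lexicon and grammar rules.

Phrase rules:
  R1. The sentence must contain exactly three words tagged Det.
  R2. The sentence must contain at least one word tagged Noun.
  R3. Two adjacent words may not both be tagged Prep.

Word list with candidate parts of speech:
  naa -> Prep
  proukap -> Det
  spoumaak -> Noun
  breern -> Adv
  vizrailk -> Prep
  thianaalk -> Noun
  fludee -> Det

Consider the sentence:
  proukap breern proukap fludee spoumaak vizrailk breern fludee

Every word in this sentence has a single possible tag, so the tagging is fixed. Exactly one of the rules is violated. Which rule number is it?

1

Fixed tagging: Det Adv Det Det Noun Prep Adv Det.
Rule check: R1 fail, R2 pass, R3 pass.
Only rule 1 fails.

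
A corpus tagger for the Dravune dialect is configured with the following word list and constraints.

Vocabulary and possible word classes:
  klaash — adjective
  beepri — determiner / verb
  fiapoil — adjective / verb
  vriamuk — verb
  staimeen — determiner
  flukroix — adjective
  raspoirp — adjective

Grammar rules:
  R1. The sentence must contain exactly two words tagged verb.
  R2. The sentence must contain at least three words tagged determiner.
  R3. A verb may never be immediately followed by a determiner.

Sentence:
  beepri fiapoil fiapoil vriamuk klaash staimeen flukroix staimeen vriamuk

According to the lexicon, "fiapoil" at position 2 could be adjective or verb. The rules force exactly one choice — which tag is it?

Candidates per position — 1:beepri {determiner,verb}; 2:fiapoil {adjective,verb}; 3:fiapoil {adjective,verb}; 4:vriamuk {verb}; 5:klaash {adjective}; 6:staimeen {determiner}; 7:flukroix {adjective}; 8:staimeen {determiner}; 9:vriamuk {verb}.
Word 1 cannot be verb — rule 1 would then fail for every completion. It is determiner.
Word 2 cannot be verb — rule 1 would then fail for every completion. It is adjective.
Word 3 cannot be verb — rule 1 would then fail for every completion. It is adjective.
That leaves exactly one tagging: determiner adjective adjective verb adjective determiner adjective determiner verb.
Checking: rule 1 satisfied; rule 2 satisfied; rule 3 satisfied.

adjective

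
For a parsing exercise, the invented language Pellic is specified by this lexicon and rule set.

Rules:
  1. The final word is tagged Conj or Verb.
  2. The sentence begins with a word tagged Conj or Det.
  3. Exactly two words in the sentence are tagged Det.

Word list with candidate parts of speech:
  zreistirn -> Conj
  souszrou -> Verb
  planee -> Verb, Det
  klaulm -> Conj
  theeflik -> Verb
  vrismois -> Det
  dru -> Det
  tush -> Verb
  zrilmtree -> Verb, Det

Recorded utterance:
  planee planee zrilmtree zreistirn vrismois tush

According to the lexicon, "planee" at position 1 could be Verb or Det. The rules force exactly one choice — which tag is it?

Det

Candidates per position — 1:planee {Verb,Det}; 2:planee {Verb,Det}; 3:zrilmtree {Verb,Det}; 4:zreistirn {Conj}; 5:vrismois {Det}; 6:tush {Verb}.
Word 1 cannot be Verb — rule 2 would then fail for every completion. It is Det.
Word 2 cannot be Det — rule 3 would then fail for every completion. It is Verb.
Word 3 cannot be Det — rule 3 would then fail for every completion. It is Verb.
The unique satisfying tagging is: Det Verb Verb Conj Det Verb.
Verifying each rule — rule 1 ok; rule 2 ok; rule 3 ok.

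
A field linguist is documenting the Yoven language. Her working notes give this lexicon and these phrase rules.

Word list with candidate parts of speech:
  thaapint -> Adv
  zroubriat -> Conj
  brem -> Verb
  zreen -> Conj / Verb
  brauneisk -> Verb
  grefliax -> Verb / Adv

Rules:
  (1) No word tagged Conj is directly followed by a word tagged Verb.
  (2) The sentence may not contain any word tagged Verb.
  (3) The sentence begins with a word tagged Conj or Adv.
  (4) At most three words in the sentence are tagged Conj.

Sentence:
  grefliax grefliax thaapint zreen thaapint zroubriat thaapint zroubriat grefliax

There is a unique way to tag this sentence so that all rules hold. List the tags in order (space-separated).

Adv Adv Adv Conj Adv Conj Adv Conj Adv

Candidates per position — 1:grefliax {Verb,Adv}; 2:grefliax {Verb,Adv}; 3:thaapint {Adv}; 4:zreen {Conj,Verb}; 5:thaapint {Adv}; 6:zroubriat {Conj}; 7:thaapint {Adv}; 8:zroubriat {Conj}; 9:grefliax {Verb,Adv}.
Word 1 cannot be Verb — rule 2 would then fail for every completion. It is Adv.
Word 2 cannot be Verb — rule 2 would then fail for every completion. It is Adv.
Word 4 cannot be Verb — rule 2 would then fail for every completion. It is Conj.
Word 9 cannot be Verb — rule 1 would then fail for every completion. It is Adv.
So the tagging must be: Adv Adv Adv Conj Adv Conj Adv Conj Adv.
Check: rule 1 satisfied; rule 2 satisfied; rule 3 satisfied; rule 4 satisfied.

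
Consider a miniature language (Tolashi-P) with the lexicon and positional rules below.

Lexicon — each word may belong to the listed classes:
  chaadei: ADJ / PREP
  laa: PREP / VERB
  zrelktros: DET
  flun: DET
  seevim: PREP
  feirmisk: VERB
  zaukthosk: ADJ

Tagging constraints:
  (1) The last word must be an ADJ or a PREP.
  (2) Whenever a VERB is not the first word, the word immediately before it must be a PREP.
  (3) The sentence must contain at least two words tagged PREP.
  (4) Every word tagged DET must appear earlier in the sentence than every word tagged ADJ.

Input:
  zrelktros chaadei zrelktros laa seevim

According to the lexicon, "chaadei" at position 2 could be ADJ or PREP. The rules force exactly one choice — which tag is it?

PREP

Candidates per position — 1:zrelktros {DET}; 2:chaadei {ADJ,PREP}; 3:zrelktros {DET}; 4:laa {PREP,VERB}; 5:seevim {PREP}.
If word 2 were ADJ, no tagging could satisfy rule 4; so word 2 is PREP.
If word 4 were VERB, no tagging could satisfy rule 2; so word 4 is PREP.
The unique satisfying tagging is: DET PREP DET PREP PREP.
Check: rule 1 ok; rule 2 ok; rule 3 ok; rule 4 ok.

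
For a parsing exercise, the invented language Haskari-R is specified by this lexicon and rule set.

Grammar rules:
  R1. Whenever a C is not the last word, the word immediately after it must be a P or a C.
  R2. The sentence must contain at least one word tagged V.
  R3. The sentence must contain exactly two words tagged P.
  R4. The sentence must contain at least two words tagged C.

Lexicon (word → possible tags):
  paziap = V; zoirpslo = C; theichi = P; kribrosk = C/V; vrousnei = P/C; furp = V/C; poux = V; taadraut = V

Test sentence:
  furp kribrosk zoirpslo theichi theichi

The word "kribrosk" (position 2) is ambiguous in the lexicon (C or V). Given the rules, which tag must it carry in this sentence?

Candidates per position — 1:furp {V,C}; 2:kribrosk {C,V}; 3:zoirpslo {C}; 4:theichi {P}; 5:theichi {P}.
Position 2: the remaining choice is settled jointly with positions 1 — only C at position 2 is part of a tagging that satisfies every rule.
The unique satisfying tagging is: V C C P P.
Checking: rule 1 ✓; rule 2 ✓; rule 3 ✓; rule 4 ✓.

C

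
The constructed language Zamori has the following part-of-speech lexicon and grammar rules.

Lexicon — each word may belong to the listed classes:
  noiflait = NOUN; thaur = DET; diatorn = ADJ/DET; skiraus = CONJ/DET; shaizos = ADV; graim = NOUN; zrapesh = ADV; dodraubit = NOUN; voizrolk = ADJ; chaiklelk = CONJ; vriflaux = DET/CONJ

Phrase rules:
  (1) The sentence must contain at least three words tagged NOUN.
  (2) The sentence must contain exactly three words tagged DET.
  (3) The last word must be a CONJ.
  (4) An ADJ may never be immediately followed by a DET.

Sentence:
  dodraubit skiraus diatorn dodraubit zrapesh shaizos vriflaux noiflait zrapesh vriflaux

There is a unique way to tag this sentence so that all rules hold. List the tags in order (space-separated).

NOUN DET DET NOUN ADV ADV DET NOUN ADV CONJ

Candidates per position — 1:dodraubit {NOUN}; 2:skiraus {CONJ,DET}; 3:diatorn {ADJ,DET}; 4:dodraubit {NOUN}; 5:zrapesh {ADV}; 6:shaizos {ADV}; 7:vriflaux {DET,CONJ}; 8:noiflait {NOUN}; 9:zrapesh {ADV}; 10:vriflaux {DET,CONJ}.
If word 10 were DET, no tagging could satisfy rule 3; so word 10 is CONJ.
If word 2 were CONJ, no tagging could satisfy rule 2; so word 2 is DET.
If word 3 were ADJ, no tagging could satisfy rule 2; so word 3 is DET.
If word 7 were CONJ, no tagging could satisfy rule 2; so word 7 is DET.
So the tagging must be: NOUN DET DET NOUN ADV ADV DET NOUN ADV CONJ.
Verifying each rule — rule 1 holds; rule 2 holds; rule 3 holds; rule 4 holds.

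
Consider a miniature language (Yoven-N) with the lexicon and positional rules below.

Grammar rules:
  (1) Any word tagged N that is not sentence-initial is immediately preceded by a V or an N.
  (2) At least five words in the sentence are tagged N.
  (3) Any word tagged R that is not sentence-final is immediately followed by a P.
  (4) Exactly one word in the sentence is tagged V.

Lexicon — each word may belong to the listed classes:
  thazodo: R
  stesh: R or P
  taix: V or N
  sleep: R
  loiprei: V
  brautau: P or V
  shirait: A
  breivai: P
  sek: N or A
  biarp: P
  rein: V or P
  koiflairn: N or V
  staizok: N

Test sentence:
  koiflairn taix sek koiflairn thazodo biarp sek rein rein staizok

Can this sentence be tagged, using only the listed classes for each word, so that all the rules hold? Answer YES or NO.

YES

Candidates per position — 1:koiflairn {N,V}; 2:taix {V,N}; 3:sek {N,A}; 4:koiflairn {N,V}; 5:thazodo {R}; 6:biarp {P}; 7:sek {N,A}; 8:rein {V,P}; 9:rein {V,P}; 10:staizok {N}.
One satisfying assignment: N N N N R P A P V N.
Check: rule 1 holds; rule 2 holds; rule 3 holds; rule 4 holds.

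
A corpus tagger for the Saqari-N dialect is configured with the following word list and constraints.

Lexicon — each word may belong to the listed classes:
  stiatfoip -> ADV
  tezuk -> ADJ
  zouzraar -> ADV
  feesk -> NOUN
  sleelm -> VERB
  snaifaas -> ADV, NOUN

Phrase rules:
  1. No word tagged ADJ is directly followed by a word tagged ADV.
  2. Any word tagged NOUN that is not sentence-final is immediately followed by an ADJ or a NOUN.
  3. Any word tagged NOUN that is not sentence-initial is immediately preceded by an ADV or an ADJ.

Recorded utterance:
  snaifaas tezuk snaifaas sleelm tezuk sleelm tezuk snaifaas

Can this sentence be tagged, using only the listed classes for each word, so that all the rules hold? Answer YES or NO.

NO

Candidates per position — 1:snaifaas {ADV,NOUN}; 2:tezuk {ADJ}; 3:snaifaas {ADV,NOUN}; 4:sleelm {VERB}; 5:tezuk {ADJ}; 6:sleelm {VERB}; 7:tezuk {ADJ}; 8:snaifaas {ADV,NOUN}.
Every candidate sequence violates at least one rule; no consistent tagging exists.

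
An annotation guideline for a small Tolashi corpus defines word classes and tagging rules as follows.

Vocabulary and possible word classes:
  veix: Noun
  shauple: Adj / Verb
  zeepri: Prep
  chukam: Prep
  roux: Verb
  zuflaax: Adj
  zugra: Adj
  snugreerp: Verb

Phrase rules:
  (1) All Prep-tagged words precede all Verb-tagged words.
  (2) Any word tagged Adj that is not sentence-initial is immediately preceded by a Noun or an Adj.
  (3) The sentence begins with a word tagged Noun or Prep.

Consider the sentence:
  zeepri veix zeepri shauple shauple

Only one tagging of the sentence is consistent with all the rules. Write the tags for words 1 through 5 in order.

Candidates per position — 1:zeepri {Prep}; 2:veix {Noun}; 3:zeepri {Prep}; 4:shauple {Adj,Verb}; 5:shauple {Adj,Verb}.
Position 4: tagging it Adj would leave rule 2 unsatisfiable, so it must be Verb.
Position 5: tagging it Adj would leave rule 2 unsatisfiable, so it must be Verb.
That leaves exactly one tagging: Prep Noun Prep Verb Verb.
Verifying each rule — rule 1 holds; rule 2 holds; rule 3 holds.

Prep Noun Prep Verb Verb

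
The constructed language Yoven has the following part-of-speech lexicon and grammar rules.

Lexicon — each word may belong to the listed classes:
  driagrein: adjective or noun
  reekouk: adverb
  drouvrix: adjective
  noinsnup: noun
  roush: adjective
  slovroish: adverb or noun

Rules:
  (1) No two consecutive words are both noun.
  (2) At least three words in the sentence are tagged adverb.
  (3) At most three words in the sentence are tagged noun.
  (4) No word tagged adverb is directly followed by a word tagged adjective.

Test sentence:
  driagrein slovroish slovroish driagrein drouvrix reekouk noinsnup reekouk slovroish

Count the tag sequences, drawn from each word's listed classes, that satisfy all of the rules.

Candidates per position — 1:driagrein {adjective,noun}; 2:slovroish {adverb,noun}; 3:slovroish {adverb,noun}; 4:driagrein {adjective,noun}; 5:drouvrix {adjective}; 6:reekouk {adverb}; 7:noinsnup {noun}; 8:reekouk {adverb}; 9:slovroish {adverb,noun}.
There are 32 candidate sequences in total.
Checking each against the rules leaves 7 sequences.
Count = 7.

7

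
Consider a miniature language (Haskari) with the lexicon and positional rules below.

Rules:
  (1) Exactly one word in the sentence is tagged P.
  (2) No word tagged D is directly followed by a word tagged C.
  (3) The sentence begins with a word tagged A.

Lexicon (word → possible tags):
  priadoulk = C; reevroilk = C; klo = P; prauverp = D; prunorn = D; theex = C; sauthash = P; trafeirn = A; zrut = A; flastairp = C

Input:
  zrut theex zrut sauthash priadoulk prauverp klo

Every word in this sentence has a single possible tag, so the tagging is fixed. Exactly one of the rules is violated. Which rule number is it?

Fixed tagging: A C A P C D P.
Checking each rule: R1 ✗, R2 ✓, R3 ✓.
Only rule 1 fails.

1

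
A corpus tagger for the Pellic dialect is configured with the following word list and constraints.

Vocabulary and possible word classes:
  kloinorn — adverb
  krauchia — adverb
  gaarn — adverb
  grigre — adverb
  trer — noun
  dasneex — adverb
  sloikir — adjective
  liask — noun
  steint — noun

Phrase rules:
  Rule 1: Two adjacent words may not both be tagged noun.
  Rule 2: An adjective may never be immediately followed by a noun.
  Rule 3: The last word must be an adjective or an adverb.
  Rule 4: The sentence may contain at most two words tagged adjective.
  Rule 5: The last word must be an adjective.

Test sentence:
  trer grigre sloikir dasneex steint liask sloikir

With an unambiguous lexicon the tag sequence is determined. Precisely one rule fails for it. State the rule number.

1

Fixed tagging: noun adverb adjective adverb noun noun adjective.
Checking each rule: R1 fails, R2 ok, R3 ok, R4 ok, R5 ok.
Only rule 1 fails.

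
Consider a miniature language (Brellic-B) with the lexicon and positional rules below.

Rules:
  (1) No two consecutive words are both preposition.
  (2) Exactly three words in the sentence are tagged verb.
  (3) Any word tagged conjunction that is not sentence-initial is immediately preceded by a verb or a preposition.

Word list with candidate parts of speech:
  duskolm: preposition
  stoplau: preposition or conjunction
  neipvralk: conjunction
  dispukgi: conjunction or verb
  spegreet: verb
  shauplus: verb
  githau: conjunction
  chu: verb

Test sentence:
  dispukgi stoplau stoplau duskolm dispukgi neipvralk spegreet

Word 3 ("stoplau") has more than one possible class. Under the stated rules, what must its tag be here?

conjunction

Candidates per position — 1:dispukgi {conjunction,verb}; 2:stoplau {preposition,conjunction}; 3:stoplau {preposition,conjunction}; 4:duskolm {preposition}; 5:dispukgi {conjunction,verb}; 6:neipvralk {conjunction}; 7:spegreet {verb}.
Position 1: tagging it conjunction would leave rule 2 unsatisfiable, so it must be verb.
Position 3: tagging it preposition would leave rule 1 unsatisfiable, so it must be conjunction.
Position 5: tagging it conjunction would leave rule 2 unsatisfiable, so it must be verb.
Position 2: tagging it conjunction would leave rule 3 unsatisfiable, so it must be preposition.
The unique satisfying tagging is: verb preposition conjunction preposition verb conjunction verb.
Verifying each rule — rule 1 ✓; rule 2 ✓; rule 3 ✓.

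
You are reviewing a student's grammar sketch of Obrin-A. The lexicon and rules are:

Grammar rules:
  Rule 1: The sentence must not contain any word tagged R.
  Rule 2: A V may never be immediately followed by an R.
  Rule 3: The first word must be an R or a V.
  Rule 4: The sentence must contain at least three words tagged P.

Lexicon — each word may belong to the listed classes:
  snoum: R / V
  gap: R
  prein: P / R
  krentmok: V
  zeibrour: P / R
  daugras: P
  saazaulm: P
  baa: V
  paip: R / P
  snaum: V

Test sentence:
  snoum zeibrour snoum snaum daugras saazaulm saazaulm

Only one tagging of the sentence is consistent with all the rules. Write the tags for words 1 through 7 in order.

V P V V P P P

Candidates per position — 1:snoum {R,V}; 2:zeibrour {P,R}; 3:snoum {R,V}; 4:snaum {V}; 5:daugras {P}; 6:saazaulm {P}; 7:saazaulm {P}.
At position 1, choosing R makes rule 1 impossible to satisfy; hence V.
At position 2, choosing R makes rule 1 impossible to satisfy; hence P.
At position 3, choosing R makes rule 1 impossible to satisfy; hence V.
So the tagging must be: V P V V P P P.
Rule-by-rule: rule 1 holds; rule 2 holds; rule 3 holds; rule 4 holds.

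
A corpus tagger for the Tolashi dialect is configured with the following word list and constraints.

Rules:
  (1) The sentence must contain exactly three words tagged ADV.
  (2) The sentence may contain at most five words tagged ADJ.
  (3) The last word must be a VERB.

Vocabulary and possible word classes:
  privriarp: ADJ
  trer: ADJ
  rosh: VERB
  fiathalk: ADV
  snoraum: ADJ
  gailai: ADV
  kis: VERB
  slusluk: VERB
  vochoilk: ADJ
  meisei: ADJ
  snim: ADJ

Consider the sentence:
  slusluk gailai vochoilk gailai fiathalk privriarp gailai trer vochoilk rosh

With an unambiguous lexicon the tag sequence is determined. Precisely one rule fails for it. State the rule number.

1

Fixed tagging: VERB ADV ADJ ADV ADV ADJ ADV ADJ ADJ VERB.
Applying the rules: R1 fail, R2 pass, R3 pass.
Only rule 1 fails.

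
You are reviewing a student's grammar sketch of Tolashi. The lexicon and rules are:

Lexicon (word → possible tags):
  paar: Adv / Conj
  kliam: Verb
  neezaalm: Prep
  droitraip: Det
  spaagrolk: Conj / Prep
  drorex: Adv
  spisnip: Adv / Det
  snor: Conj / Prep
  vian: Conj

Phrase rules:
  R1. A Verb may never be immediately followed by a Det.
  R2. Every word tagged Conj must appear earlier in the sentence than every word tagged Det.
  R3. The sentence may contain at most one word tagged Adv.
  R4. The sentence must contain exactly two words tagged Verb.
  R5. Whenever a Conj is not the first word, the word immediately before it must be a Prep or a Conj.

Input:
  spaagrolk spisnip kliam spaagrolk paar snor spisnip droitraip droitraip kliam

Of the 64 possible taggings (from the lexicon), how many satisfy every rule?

6

Candidates per position — 1:spaagrolk {Conj,Prep}; 2:spisnip {Adv,Det}; 3:kliam {Verb}; 4:spaagrolk {Conj,Prep}; 5:paar {Adv,Conj}; 6:snor {Conj,Prep}; 7:spisnip {Adv,Det}; 8:droitraip {Det}; 9:droitraip {Det}; 10:kliam {Verb}.
There are 64 candidate sequences in total.
Checking each against the rules leaves 6 sequences.
Count = 6.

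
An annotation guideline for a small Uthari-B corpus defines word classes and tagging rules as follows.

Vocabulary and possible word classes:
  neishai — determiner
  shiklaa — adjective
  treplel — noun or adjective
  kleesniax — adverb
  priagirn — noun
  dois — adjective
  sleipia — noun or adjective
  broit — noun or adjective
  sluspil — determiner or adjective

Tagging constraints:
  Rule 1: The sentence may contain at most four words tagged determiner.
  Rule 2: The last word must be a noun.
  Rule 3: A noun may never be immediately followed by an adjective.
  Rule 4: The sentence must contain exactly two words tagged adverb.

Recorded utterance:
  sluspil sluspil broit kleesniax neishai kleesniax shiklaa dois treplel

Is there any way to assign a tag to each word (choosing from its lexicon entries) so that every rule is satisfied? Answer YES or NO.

Candidates per position — 1:sluspil {determiner,adjective}; 2:sluspil {determiner,adjective}; 3:broit {noun,adjective}; 4:kleesniax {adverb}; 5:neishai {determiner}; 6:kleesniax {adverb}; 7:shiklaa {adjective}; 8:dois {adjective}; 9:treplel {noun,adjective}.
One satisfying assignment: adjective adjective adjective adverb determiner adverb adjective adjective noun.
Check: rule 1 holds; rule 2 holds; rule 3 holds; rule 4 holds.

YES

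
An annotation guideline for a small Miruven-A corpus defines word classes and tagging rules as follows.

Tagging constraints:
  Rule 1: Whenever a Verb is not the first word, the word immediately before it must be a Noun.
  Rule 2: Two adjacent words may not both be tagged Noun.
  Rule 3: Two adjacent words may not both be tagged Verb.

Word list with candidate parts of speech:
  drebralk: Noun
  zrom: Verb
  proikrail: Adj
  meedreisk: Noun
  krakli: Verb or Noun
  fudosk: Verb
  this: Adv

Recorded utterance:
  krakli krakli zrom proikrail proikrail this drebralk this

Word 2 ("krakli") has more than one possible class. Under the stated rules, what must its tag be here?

Candidates per position — 1:krakli {Verb,Noun}; 2:krakli {Verb,Noun}; 3:zrom {Verb}; 4:proikrail {Adj}; 5:proikrail {Adj}; 6:this {Adv}; 7:drebralk {Noun}; 8:this {Adv}.
Position 2: Verb is ruled out by rule 1; that leaves Noun.
Position 1: Noun is ruled out by rule 2; that leaves Verb.
That leaves exactly one tagging: Verb Noun Verb Adj Adj Adv Noun Adv.
Check: rule 1 satisfied; rule 2 satisfied; rule 3 satisfied.

Noun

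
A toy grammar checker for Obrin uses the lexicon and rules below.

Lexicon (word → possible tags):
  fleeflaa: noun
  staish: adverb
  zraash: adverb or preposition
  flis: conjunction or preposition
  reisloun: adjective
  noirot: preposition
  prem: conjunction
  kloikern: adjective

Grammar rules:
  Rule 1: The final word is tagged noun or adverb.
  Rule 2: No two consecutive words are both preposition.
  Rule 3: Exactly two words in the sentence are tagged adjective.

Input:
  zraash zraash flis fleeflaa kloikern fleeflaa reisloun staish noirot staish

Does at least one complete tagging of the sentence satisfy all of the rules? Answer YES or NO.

YES

Candidates per position — 1:zraash {adverb,preposition}; 2:zraash {adverb,preposition}; 3:flis {conjunction,preposition}; 4:fleeflaa {noun}; 5:kloikern {adjective}; 6:fleeflaa {noun}; 7:reisloun {adjective}; 8:staish {adverb}; 9:noirot {preposition}; 10:staish {adverb}.
One satisfying assignment: adverb adverb preposition noun adjective noun adjective adverb preposition adverb.
Verifying each rule — rule 1 ✓; rule 2 ✓; rule 3 ✓.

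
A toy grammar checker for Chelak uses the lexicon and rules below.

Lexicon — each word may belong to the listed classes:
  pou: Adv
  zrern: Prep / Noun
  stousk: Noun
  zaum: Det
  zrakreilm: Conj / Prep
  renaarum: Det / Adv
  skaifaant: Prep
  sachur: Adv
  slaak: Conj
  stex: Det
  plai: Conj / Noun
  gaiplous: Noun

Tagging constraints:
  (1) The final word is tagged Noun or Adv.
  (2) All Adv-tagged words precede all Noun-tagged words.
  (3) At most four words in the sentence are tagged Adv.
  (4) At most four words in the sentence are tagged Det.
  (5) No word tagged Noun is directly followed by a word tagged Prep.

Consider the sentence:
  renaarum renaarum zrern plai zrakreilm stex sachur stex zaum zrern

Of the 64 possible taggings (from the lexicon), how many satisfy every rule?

6

Candidates per position — 1:renaarum {Det,Adv}; 2:renaarum {Det,Adv}; 3:zrern {Prep,Noun}; 4:plai {Conj,Noun}; 5:zrakreilm {Conj,Prep}; 6:stex {Det}; 7:sachur {Adv}; 8:stex {Det}; 9:zaum {Det}; 10:zrern {Prep,Noun}.
There are 64 candidate sequences in total.
Checking each against the rules leaves 6 sequences.
Count = 6.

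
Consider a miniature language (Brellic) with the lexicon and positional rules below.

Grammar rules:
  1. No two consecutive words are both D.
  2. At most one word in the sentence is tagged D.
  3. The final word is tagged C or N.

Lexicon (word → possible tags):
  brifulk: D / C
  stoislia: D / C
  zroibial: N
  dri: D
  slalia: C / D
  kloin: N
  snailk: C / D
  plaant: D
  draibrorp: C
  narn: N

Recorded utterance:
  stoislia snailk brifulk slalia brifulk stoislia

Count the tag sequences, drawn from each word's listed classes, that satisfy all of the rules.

6

Candidates per position — 1:stoislia {D,C}; 2:snailk {C,D}; 3:brifulk {D,C}; 4:slalia {C,D}; 5:brifulk {D,C}; 6:stoislia {D,C}.
There are 64 candidate sequences in total.
Checking each against the rules leaves 6 sequences.
Count = 6.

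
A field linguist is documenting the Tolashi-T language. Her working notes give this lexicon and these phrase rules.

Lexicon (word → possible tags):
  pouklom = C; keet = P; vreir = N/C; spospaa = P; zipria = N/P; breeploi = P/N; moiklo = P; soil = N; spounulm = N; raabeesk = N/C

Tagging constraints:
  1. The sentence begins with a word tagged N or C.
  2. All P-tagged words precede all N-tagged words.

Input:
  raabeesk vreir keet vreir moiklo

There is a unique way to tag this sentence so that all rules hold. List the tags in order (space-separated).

Candidates per position — 1:raabeesk {N,C}; 2:vreir {N,C}; 3:keet {P}; 4:vreir {N,C}; 5:moiklo {P}.
At position 1, choosing N makes rule 2 impossible to satisfy; hence C.
At position 2, choosing N makes rule 2 impossible to satisfy; hence C.
At position 4, choosing N makes rule 2 impossible to satisfy; hence C.
The only consistent sequence is: C C P C P.
Checking: rule 1 ok; rule 2 ok.

C C P C P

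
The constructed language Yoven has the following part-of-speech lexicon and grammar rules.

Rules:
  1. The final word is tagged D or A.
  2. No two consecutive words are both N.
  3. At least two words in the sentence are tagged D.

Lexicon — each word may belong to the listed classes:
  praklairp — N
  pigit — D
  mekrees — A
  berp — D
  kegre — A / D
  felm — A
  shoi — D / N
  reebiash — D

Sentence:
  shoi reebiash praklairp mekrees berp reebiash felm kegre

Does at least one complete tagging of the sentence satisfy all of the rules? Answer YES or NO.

Candidates per position — 1:shoi {D,N}; 2:reebiash {D}; 3:praklairp {N}; 4:mekrees {A}; 5:berp {D}; 6:reebiash {D}; 7:felm {A}; 8:kegre {A,D}.
One satisfying assignment: D D N A D D A A.
Check: rule 1 satisfied; rule 2 satisfied; rule 3 satisfied.

YES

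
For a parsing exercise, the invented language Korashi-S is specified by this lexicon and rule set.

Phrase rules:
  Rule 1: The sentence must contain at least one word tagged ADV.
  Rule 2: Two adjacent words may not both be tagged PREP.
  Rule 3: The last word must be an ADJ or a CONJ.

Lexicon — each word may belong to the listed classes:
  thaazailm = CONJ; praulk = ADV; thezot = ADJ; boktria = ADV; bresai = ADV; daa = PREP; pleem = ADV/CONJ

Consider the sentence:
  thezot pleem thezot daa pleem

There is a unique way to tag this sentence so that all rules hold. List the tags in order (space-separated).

Candidates per position — 1:thezot {ADJ}; 2:pleem {ADV,CONJ}; 3:thezot {ADJ}; 4:daa {PREP}; 5:pleem {ADV,CONJ}.
Word 5 cannot be ADV — rule 3 would then fail for every completion. It is CONJ.
Word 2 cannot be CONJ — rule 1 would then fail for every completion. It is ADV.
So the tagging must be: ADJ ADV ADJ PREP CONJ.
Check: rule 1 ok; rule 2 ok; rule 3 ok.

ADJ ADV ADJ PREP CONJ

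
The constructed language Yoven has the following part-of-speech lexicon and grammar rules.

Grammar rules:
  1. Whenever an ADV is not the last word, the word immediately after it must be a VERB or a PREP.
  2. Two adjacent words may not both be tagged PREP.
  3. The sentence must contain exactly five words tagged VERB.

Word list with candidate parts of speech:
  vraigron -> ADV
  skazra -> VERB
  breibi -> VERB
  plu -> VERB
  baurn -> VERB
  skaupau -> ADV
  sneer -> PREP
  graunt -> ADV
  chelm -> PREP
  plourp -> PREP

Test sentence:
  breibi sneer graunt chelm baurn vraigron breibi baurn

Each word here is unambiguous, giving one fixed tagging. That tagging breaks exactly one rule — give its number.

Fixed tagging: VERB PREP ADV PREP VERB ADV VERB VERB.
Applying the rules: R1 pass, R2 pass, R3 fail.
Only rule 3 fails.

3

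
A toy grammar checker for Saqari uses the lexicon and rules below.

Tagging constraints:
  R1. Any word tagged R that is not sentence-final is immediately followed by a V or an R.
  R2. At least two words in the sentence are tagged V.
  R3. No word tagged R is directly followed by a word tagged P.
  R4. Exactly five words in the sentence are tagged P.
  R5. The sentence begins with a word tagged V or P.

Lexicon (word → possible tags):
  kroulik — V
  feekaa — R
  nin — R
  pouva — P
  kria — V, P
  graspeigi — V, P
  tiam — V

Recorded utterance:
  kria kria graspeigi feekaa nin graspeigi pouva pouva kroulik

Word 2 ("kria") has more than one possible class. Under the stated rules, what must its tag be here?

P

Candidates per position — 1:kria {V,P}; 2:kria {V,P}; 3:graspeigi {V,P}; 4:feekaa {R}; 5:nin {R}; 6:graspeigi {V,P}; 7:pouva {P}; 8:pouva {P}; 9:kroulik {V}.
Position 6: P is ruled out by rule 1; that leaves V.
Position 1: V is ruled out by rule 4; that leaves P.
Position 2: V is ruled out by rule 4; that leaves P.
Position 3: V is ruled out by rule 4; that leaves P.
That leaves exactly one tagging: P P P R R V P P V.
Rule-by-rule: rule 1 satisfied; rule 2 satisfied; rule 3 satisfied; rule 4 satisfied; rule 5 satisfied.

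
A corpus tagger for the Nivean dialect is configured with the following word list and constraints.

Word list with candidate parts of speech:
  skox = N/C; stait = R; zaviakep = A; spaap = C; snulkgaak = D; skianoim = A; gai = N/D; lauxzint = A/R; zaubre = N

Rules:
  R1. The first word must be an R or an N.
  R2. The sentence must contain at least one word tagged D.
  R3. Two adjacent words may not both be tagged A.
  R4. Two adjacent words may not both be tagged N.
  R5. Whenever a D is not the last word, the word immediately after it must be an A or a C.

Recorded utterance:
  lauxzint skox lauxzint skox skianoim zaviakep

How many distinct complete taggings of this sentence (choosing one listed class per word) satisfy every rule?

Candidates per position — 1:lauxzint {A,R}; 2:skox {N,C}; 3:lauxzint {A,R}; 4:skox {N,C}; 5:skianoim {A}; 6:zaviakep {A}.
There are 16 candidate sequences in total.
Rule 2 cannot be satisfied by any choice of tags from the lexicon.
So there is no consistent tagging.
Count = 0.

0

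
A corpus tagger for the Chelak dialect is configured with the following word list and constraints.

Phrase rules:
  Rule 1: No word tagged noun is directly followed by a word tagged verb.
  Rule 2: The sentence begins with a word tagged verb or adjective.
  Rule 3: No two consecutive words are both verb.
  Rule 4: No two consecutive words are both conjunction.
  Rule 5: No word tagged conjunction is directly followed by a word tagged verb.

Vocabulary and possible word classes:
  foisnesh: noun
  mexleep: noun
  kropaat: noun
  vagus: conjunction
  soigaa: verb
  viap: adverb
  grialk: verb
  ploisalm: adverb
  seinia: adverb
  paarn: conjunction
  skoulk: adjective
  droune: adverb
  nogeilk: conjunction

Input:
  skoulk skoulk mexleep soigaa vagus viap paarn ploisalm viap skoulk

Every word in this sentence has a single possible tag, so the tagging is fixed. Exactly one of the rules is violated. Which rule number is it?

Fixed tagging: adjective adjective noun verb conjunction adverb conjunction adverb adverb adjective.
Checking each rule: R1 violated, R2 holds, R3 holds, R4 holds, R5 holds.
Only rule 1 fails.

1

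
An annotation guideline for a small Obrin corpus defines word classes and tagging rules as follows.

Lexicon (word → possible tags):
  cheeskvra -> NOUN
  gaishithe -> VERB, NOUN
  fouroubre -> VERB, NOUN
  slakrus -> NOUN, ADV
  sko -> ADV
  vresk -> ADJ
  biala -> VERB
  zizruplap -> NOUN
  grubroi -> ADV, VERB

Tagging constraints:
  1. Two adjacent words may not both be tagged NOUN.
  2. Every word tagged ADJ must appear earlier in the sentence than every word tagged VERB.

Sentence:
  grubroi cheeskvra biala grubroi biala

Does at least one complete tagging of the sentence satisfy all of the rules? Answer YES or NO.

Candidates per position — 1:grubroi {ADV,VERB}; 2:cheeskvra {NOUN}; 3:biala {VERB}; 4:grubroi {ADV,VERB}; 5:biala {VERB}.
One satisfying assignment: ADV NOUN VERB ADV VERB.
Checking: rule 1 ok; rule 2 ok.

YES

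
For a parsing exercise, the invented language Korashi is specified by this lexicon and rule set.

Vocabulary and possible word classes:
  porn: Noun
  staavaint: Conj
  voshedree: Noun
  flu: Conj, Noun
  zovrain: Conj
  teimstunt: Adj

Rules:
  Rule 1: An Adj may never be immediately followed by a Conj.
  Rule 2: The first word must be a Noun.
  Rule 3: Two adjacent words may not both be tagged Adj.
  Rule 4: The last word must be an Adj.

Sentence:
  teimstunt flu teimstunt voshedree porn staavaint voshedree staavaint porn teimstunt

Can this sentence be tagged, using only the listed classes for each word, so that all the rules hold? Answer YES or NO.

NO

Candidates per position — 1:teimstunt {Adj}; 2:flu {Conj,Noun}; 3:teimstunt {Adj}; 4:voshedree {Noun}; 5:porn {Noun}; 6:staavaint {Conj}; 7:voshedree {Noun}; 8:staavaint {Conj}; 9:porn {Noun}; 10:teimstunt {Adj}.
Rule 2 cannot be satisfied by any choice of tags from the lexicon.
So there is no consistent tagging.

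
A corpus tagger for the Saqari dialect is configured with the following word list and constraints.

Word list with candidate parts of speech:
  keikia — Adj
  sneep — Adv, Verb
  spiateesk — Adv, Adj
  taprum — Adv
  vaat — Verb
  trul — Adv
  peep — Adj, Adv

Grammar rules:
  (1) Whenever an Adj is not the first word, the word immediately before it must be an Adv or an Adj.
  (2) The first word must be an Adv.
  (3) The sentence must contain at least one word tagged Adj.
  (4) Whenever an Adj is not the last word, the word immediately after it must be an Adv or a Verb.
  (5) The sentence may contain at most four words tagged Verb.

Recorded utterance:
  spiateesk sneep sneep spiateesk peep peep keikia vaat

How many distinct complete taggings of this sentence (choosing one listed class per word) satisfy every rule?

Candidates per position — 1:spiateesk {Adv,Adj}; 2:sneep {Adv,Verb}; 3:sneep {Adv,Verb}; 4:spiateesk {Adv,Adj}; 5:peep {Adj,Adv}; 6:peep {Adj,Adv}; 7:keikia {Adj}; 8:vaat {Verb}.
There are 64 candidate sequences in total.
Checking each against the rules leaves 10 sequences.
Count = 10.

10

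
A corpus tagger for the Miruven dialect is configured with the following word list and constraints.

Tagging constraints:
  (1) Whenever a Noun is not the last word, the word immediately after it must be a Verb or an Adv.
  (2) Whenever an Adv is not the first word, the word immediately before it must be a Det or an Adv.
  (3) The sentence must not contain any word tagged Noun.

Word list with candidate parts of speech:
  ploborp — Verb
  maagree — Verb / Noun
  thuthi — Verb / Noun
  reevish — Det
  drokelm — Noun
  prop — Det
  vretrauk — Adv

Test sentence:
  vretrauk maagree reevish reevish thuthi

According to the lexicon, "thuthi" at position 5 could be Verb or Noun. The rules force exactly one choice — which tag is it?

Verb

Candidates per position — 1:vretrauk {Adv}; 2:maagree {Verb,Noun}; 3:reevish {Det}; 4:reevish {Det}; 5:thuthi {Verb,Noun}.
Position 2: Noun is ruled out by rule 1; that leaves Verb.
Position 5: Noun is ruled out by rule 3; that leaves Verb.
The only consistent sequence is: Adv Verb Det Det Verb.
Check: rule 1 ok; rule 2 ok; rule 3 ok.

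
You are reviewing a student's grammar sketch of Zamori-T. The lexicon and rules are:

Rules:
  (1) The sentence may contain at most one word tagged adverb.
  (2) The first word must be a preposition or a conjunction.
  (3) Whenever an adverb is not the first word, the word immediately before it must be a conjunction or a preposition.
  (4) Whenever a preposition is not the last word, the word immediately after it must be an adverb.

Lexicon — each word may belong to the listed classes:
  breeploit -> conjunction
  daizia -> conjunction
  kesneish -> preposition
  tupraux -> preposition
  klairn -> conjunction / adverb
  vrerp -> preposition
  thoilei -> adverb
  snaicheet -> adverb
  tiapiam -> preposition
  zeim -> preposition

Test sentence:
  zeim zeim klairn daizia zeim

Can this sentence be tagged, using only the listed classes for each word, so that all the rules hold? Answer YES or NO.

Candidates per position — 1:zeim {preposition}; 2:zeim {preposition}; 3:klairn {conjunction,adverb}; 4:daizia {conjunction}; 5:zeim {preposition}.
Rule 4 cannot be satisfied by any choice of tags from the lexicon.
So there is no consistent tagging.

NO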